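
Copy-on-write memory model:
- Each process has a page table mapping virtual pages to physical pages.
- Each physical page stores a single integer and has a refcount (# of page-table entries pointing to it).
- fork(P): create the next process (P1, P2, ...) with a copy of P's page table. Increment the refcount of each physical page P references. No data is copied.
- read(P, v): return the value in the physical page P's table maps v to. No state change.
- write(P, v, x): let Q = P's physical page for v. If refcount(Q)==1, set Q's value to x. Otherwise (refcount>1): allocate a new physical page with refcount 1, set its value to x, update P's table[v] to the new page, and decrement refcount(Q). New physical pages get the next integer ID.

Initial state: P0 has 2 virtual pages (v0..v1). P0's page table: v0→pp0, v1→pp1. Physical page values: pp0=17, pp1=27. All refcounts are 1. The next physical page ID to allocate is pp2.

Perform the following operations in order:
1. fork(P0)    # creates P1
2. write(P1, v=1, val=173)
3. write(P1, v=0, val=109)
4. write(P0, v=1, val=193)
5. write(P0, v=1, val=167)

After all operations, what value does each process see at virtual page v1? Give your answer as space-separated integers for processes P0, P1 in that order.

Answer: 167 173

Derivation:
Op 1: fork(P0) -> P1. 2 ppages; refcounts: pp0:2 pp1:2
Op 2: write(P1, v1, 173). refcount(pp1)=2>1 -> COPY to pp2. 3 ppages; refcounts: pp0:2 pp1:1 pp2:1
Op 3: write(P1, v0, 109). refcount(pp0)=2>1 -> COPY to pp3. 4 ppages; refcounts: pp0:1 pp1:1 pp2:1 pp3:1
Op 4: write(P0, v1, 193). refcount(pp1)=1 -> write in place. 4 ppages; refcounts: pp0:1 pp1:1 pp2:1 pp3:1
Op 5: write(P0, v1, 167). refcount(pp1)=1 -> write in place. 4 ppages; refcounts: pp0:1 pp1:1 pp2:1 pp3:1
P0: v1 -> pp1 = 167
P1: v1 -> pp2 = 173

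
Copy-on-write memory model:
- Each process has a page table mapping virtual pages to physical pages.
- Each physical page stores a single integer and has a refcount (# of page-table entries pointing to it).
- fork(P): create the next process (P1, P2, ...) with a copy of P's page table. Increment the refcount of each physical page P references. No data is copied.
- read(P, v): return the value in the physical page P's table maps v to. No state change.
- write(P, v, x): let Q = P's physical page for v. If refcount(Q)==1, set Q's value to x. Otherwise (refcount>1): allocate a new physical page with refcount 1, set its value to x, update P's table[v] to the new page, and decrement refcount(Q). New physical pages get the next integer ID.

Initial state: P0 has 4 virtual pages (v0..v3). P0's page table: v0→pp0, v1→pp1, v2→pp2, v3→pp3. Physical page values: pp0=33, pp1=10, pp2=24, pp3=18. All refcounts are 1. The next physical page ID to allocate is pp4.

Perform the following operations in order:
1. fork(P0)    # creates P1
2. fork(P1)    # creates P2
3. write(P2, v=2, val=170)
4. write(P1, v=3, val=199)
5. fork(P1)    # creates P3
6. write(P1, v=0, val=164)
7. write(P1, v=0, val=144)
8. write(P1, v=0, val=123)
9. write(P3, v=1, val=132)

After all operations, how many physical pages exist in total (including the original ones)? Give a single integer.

Answer: 8

Derivation:
Op 1: fork(P0) -> P1. 4 ppages; refcounts: pp0:2 pp1:2 pp2:2 pp3:2
Op 2: fork(P1) -> P2. 4 ppages; refcounts: pp0:3 pp1:3 pp2:3 pp3:3
Op 3: write(P2, v2, 170). refcount(pp2)=3>1 -> COPY to pp4. 5 ppages; refcounts: pp0:3 pp1:3 pp2:2 pp3:3 pp4:1
Op 4: write(P1, v3, 199). refcount(pp3)=3>1 -> COPY to pp5. 6 ppages; refcounts: pp0:3 pp1:3 pp2:2 pp3:2 pp4:1 pp5:1
Op 5: fork(P1) -> P3. 6 ppages; refcounts: pp0:4 pp1:4 pp2:3 pp3:2 pp4:1 pp5:2
Op 6: write(P1, v0, 164). refcount(pp0)=4>1 -> COPY to pp6. 7 ppages; refcounts: pp0:3 pp1:4 pp2:3 pp3:2 pp4:1 pp5:2 pp6:1
Op 7: write(P1, v0, 144). refcount(pp6)=1 -> write in place. 7 ppages; refcounts: pp0:3 pp1:4 pp2:3 pp3:2 pp4:1 pp5:2 pp6:1
Op 8: write(P1, v0, 123). refcount(pp6)=1 -> write in place. 7 ppages; refcounts: pp0:3 pp1:4 pp2:3 pp3:2 pp4:1 pp5:2 pp6:1
Op 9: write(P3, v1, 132). refcount(pp1)=4>1 -> COPY to pp7. 8 ppages; refcounts: pp0:3 pp1:3 pp2:3 pp3:2 pp4:1 pp5:2 pp6:1 pp7:1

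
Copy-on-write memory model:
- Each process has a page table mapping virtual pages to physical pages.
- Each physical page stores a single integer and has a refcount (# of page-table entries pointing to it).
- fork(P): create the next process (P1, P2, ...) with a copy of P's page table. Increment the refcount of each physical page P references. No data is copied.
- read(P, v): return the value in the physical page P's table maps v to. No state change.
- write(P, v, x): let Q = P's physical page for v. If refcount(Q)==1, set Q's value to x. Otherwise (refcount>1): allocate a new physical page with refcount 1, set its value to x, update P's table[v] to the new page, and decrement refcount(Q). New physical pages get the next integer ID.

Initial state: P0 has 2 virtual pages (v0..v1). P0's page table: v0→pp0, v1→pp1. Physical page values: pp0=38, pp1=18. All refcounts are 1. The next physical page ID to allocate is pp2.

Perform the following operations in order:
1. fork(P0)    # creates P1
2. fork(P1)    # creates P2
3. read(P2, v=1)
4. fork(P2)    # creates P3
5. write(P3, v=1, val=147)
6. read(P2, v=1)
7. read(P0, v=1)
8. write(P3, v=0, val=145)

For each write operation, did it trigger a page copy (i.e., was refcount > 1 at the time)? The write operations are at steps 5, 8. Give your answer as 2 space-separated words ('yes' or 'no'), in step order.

Op 1: fork(P0) -> P1. 2 ppages; refcounts: pp0:2 pp1:2
Op 2: fork(P1) -> P2. 2 ppages; refcounts: pp0:3 pp1:3
Op 3: read(P2, v1) -> 18. No state change.
Op 4: fork(P2) -> P3. 2 ppages; refcounts: pp0:4 pp1:4
Op 5: write(P3, v1, 147). refcount(pp1)=4>1 -> COPY to pp2. 3 ppages; refcounts: pp0:4 pp1:3 pp2:1
Op 6: read(P2, v1) -> 18. No state change.
Op 7: read(P0, v1) -> 18. No state change.
Op 8: write(P3, v0, 145). refcount(pp0)=4>1 -> COPY to pp3. 4 ppages; refcounts: pp0:3 pp1:3 pp2:1 pp3:1

yes yes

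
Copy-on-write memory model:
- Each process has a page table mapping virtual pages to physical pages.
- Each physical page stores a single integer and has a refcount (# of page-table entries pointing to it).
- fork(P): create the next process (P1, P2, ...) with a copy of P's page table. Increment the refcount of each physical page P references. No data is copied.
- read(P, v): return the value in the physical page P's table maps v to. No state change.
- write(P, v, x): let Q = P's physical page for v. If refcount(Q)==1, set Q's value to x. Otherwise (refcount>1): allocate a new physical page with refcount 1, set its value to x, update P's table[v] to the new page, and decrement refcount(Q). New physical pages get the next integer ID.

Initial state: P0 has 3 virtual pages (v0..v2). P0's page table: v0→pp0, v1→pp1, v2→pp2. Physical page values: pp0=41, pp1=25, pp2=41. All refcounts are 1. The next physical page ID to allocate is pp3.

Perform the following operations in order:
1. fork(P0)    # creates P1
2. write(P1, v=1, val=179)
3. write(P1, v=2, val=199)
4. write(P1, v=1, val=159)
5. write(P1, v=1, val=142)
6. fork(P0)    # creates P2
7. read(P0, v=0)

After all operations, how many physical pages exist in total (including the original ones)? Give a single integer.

Answer: 5

Derivation:
Op 1: fork(P0) -> P1. 3 ppages; refcounts: pp0:2 pp1:2 pp2:2
Op 2: write(P1, v1, 179). refcount(pp1)=2>1 -> COPY to pp3. 4 ppages; refcounts: pp0:2 pp1:1 pp2:2 pp3:1
Op 3: write(P1, v2, 199). refcount(pp2)=2>1 -> COPY to pp4. 5 ppages; refcounts: pp0:2 pp1:1 pp2:1 pp3:1 pp4:1
Op 4: write(P1, v1, 159). refcount(pp3)=1 -> write in place. 5 ppages; refcounts: pp0:2 pp1:1 pp2:1 pp3:1 pp4:1
Op 5: write(P1, v1, 142). refcount(pp3)=1 -> write in place. 5 ppages; refcounts: pp0:2 pp1:1 pp2:1 pp3:1 pp4:1
Op 6: fork(P0) -> P2. 5 ppages; refcounts: pp0:3 pp1:2 pp2:2 pp3:1 pp4:1
Op 7: read(P0, v0) -> 41. No state change.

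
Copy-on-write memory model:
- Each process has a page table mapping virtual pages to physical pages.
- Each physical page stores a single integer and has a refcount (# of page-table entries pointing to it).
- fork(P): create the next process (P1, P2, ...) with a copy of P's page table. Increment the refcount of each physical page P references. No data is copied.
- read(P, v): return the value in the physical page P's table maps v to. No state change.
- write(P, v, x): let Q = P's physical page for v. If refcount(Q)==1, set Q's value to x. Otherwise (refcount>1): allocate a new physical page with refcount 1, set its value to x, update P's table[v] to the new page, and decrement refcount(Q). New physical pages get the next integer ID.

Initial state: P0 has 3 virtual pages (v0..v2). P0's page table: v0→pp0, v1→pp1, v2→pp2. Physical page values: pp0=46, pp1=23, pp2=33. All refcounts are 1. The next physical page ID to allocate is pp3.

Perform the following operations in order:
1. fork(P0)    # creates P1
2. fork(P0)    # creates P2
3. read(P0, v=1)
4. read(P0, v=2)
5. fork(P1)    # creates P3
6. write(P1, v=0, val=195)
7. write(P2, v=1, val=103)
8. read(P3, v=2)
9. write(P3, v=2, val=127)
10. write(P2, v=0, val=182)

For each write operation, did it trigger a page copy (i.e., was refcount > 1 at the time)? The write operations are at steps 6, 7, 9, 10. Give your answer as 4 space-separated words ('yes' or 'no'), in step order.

Op 1: fork(P0) -> P1. 3 ppages; refcounts: pp0:2 pp1:2 pp2:2
Op 2: fork(P0) -> P2. 3 ppages; refcounts: pp0:3 pp1:3 pp2:3
Op 3: read(P0, v1) -> 23. No state change.
Op 4: read(P0, v2) -> 33. No state change.
Op 5: fork(P1) -> P3. 3 ppages; refcounts: pp0:4 pp1:4 pp2:4
Op 6: write(P1, v0, 195). refcount(pp0)=4>1 -> COPY to pp3. 4 ppages; refcounts: pp0:3 pp1:4 pp2:4 pp3:1
Op 7: write(P2, v1, 103). refcount(pp1)=4>1 -> COPY to pp4. 5 ppages; refcounts: pp0:3 pp1:3 pp2:4 pp3:1 pp4:1
Op 8: read(P3, v2) -> 33. No state change.
Op 9: write(P3, v2, 127). refcount(pp2)=4>1 -> COPY to pp5. 6 ppages; refcounts: pp0:3 pp1:3 pp2:3 pp3:1 pp4:1 pp5:1
Op 10: write(P2, v0, 182). refcount(pp0)=3>1 -> COPY to pp6. 7 ppages; refcounts: pp0:2 pp1:3 pp2:3 pp3:1 pp4:1 pp5:1 pp6:1

yes yes yes yes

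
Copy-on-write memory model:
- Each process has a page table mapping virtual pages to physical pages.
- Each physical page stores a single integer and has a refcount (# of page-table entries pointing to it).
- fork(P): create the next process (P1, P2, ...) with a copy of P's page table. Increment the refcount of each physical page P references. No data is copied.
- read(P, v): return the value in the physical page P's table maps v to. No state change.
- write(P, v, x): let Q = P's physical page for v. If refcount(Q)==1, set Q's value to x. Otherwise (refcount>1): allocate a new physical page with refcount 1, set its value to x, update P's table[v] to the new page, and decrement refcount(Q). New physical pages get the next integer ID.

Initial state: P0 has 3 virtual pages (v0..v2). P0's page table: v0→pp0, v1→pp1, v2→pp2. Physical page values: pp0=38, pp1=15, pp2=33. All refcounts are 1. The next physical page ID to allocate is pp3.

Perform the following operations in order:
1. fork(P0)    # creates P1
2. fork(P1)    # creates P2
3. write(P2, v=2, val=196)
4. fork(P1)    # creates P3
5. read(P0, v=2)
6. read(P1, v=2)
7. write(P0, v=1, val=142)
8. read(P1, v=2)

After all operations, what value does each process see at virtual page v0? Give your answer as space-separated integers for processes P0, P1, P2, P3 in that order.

Answer: 38 38 38 38

Derivation:
Op 1: fork(P0) -> P1. 3 ppages; refcounts: pp0:2 pp1:2 pp2:2
Op 2: fork(P1) -> P2. 3 ppages; refcounts: pp0:3 pp1:3 pp2:3
Op 3: write(P2, v2, 196). refcount(pp2)=3>1 -> COPY to pp3. 4 ppages; refcounts: pp0:3 pp1:3 pp2:2 pp3:1
Op 4: fork(P1) -> P3. 4 ppages; refcounts: pp0:4 pp1:4 pp2:3 pp3:1
Op 5: read(P0, v2) -> 33. No state change.
Op 6: read(P1, v2) -> 33. No state change.
Op 7: write(P0, v1, 142). refcount(pp1)=4>1 -> COPY to pp4. 5 ppages; refcounts: pp0:4 pp1:3 pp2:3 pp3:1 pp4:1
Op 8: read(P1, v2) -> 33. No state change.
P0: v0 -> pp0 = 38
P1: v0 -> pp0 = 38
P2: v0 -> pp0 = 38
P3: v0 -> pp0 = 38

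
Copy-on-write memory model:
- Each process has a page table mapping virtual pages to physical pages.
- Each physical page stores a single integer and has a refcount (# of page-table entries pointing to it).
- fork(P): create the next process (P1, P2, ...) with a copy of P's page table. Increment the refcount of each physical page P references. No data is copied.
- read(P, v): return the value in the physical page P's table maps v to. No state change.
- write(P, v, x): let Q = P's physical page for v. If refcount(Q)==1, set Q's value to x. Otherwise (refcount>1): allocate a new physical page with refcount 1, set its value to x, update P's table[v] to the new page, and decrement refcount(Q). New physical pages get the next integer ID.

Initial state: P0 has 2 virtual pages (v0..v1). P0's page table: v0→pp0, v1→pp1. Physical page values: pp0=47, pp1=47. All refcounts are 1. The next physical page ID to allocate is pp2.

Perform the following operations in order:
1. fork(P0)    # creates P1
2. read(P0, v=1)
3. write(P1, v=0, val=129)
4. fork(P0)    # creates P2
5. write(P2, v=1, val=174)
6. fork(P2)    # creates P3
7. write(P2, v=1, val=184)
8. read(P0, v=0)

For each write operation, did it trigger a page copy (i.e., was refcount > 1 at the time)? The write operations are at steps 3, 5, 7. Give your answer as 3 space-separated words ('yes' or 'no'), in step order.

Op 1: fork(P0) -> P1. 2 ppages; refcounts: pp0:2 pp1:2
Op 2: read(P0, v1) -> 47. No state change.
Op 3: write(P1, v0, 129). refcount(pp0)=2>1 -> COPY to pp2. 3 ppages; refcounts: pp0:1 pp1:2 pp2:1
Op 4: fork(P0) -> P2. 3 ppages; refcounts: pp0:2 pp1:3 pp2:1
Op 5: write(P2, v1, 174). refcount(pp1)=3>1 -> COPY to pp3. 4 ppages; refcounts: pp0:2 pp1:2 pp2:1 pp3:1
Op 6: fork(P2) -> P3. 4 ppages; refcounts: pp0:3 pp1:2 pp2:1 pp3:2
Op 7: write(P2, v1, 184). refcount(pp3)=2>1 -> COPY to pp4. 5 ppages; refcounts: pp0:3 pp1:2 pp2:1 pp3:1 pp4:1
Op 8: read(P0, v0) -> 47. No state change.

yes yes yes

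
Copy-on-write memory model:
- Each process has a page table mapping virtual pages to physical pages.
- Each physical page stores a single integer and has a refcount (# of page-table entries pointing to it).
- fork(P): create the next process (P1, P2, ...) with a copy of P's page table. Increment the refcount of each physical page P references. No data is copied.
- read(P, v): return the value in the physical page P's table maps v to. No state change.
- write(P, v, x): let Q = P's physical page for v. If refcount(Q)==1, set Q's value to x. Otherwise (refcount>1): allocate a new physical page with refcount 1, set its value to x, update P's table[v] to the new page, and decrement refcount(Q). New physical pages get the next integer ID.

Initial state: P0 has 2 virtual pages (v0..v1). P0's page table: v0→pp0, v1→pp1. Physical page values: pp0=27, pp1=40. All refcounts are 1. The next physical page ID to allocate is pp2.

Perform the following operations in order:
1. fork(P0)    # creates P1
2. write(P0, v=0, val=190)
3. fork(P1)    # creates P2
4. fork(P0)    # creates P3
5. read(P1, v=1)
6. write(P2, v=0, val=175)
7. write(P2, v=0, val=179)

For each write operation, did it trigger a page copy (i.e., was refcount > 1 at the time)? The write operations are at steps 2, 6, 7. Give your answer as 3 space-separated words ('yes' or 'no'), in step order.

Op 1: fork(P0) -> P1. 2 ppages; refcounts: pp0:2 pp1:2
Op 2: write(P0, v0, 190). refcount(pp0)=2>1 -> COPY to pp2. 3 ppages; refcounts: pp0:1 pp1:2 pp2:1
Op 3: fork(P1) -> P2. 3 ppages; refcounts: pp0:2 pp1:3 pp2:1
Op 4: fork(P0) -> P3. 3 ppages; refcounts: pp0:2 pp1:4 pp2:2
Op 5: read(P1, v1) -> 40. No state change.
Op 6: write(P2, v0, 175). refcount(pp0)=2>1 -> COPY to pp3. 4 ppages; refcounts: pp0:1 pp1:4 pp2:2 pp3:1
Op 7: write(P2, v0, 179). refcount(pp3)=1 -> write in place. 4 ppages; refcounts: pp0:1 pp1:4 pp2:2 pp3:1

yes yes no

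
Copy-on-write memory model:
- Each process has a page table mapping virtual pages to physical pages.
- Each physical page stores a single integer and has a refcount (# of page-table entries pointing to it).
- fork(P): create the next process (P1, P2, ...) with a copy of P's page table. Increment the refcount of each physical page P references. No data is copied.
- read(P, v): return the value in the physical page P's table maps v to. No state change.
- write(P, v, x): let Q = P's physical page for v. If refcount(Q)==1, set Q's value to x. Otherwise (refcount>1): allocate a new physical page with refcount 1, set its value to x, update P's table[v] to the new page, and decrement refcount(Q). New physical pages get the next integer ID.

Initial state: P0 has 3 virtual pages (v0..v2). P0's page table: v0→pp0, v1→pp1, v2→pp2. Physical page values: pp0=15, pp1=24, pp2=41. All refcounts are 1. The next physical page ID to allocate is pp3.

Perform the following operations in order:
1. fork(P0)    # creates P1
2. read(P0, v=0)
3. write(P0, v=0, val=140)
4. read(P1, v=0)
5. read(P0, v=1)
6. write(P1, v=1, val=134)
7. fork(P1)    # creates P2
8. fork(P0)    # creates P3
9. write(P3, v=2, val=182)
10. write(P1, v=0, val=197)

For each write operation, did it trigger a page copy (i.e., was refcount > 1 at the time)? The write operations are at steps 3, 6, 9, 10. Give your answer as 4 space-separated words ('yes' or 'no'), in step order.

Op 1: fork(P0) -> P1. 3 ppages; refcounts: pp0:2 pp1:2 pp2:2
Op 2: read(P0, v0) -> 15. No state change.
Op 3: write(P0, v0, 140). refcount(pp0)=2>1 -> COPY to pp3. 4 ppages; refcounts: pp0:1 pp1:2 pp2:2 pp3:1
Op 4: read(P1, v0) -> 15. No state change.
Op 5: read(P0, v1) -> 24. No state change.
Op 6: write(P1, v1, 134). refcount(pp1)=2>1 -> COPY to pp4. 5 ppages; refcounts: pp0:1 pp1:1 pp2:2 pp3:1 pp4:1
Op 7: fork(P1) -> P2. 5 ppages; refcounts: pp0:2 pp1:1 pp2:3 pp3:1 pp4:2
Op 8: fork(P0) -> P3. 5 ppages; refcounts: pp0:2 pp1:2 pp2:4 pp3:2 pp4:2
Op 9: write(P3, v2, 182). refcount(pp2)=4>1 -> COPY to pp5. 6 ppages; refcounts: pp0:2 pp1:2 pp2:3 pp3:2 pp4:2 pp5:1
Op 10: write(P1, v0, 197). refcount(pp0)=2>1 -> COPY to pp6. 7 ppages; refcounts: pp0:1 pp1:2 pp2:3 pp3:2 pp4:2 pp5:1 pp6:1

yes yes yes yes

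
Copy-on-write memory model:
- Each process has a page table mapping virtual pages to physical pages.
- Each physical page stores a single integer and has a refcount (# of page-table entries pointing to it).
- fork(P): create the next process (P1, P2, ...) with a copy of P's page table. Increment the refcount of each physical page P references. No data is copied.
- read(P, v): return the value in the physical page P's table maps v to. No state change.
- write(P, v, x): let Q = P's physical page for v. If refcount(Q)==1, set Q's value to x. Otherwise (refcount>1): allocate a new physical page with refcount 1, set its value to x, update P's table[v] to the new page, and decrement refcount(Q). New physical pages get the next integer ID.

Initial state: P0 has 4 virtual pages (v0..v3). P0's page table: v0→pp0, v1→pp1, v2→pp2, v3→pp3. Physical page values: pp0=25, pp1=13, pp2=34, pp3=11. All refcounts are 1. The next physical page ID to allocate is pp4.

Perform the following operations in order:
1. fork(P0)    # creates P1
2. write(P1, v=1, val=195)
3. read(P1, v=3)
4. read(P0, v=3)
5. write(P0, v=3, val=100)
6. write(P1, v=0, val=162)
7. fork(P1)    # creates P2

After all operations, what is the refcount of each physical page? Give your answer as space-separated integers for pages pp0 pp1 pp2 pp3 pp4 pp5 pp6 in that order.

Op 1: fork(P0) -> P1. 4 ppages; refcounts: pp0:2 pp1:2 pp2:2 pp3:2
Op 2: write(P1, v1, 195). refcount(pp1)=2>1 -> COPY to pp4. 5 ppages; refcounts: pp0:2 pp1:1 pp2:2 pp3:2 pp4:1
Op 3: read(P1, v3) -> 11. No state change.
Op 4: read(P0, v3) -> 11. No state change.
Op 5: write(P0, v3, 100). refcount(pp3)=2>1 -> COPY to pp5. 6 ppages; refcounts: pp0:2 pp1:1 pp2:2 pp3:1 pp4:1 pp5:1
Op 6: write(P1, v0, 162). refcount(pp0)=2>1 -> COPY to pp6. 7 ppages; refcounts: pp0:1 pp1:1 pp2:2 pp3:1 pp4:1 pp5:1 pp6:1
Op 7: fork(P1) -> P2. 7 ppages; refcounts: pp0:1 pp1:1 pp2:3 pp3:2 pp4:2 pp5:1 pp6:2

Answer: 1 1 3 2 2 1 2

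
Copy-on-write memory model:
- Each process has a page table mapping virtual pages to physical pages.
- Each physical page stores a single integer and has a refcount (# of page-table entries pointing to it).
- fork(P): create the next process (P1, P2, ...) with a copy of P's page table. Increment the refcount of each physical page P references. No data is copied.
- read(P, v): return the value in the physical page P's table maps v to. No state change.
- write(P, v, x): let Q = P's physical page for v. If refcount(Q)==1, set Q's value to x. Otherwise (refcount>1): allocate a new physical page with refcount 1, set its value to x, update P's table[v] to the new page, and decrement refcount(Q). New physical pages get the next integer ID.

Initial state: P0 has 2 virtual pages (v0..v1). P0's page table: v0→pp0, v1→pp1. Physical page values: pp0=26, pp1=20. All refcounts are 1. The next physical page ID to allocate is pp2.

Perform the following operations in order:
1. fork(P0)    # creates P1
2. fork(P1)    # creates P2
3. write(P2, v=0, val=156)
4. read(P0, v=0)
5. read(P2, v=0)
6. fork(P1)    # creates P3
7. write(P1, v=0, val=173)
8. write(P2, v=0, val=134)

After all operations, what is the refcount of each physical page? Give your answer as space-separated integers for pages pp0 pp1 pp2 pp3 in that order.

Answer: 2 4 1 1

Derivation:
Op 1: fork(P0) -> P1. 2 ppages; refcounts: pp0:2 pp1:2
Op 2: fork(P1) -> P2. 2 ppages; refcounts: pp0:3 pp1:3
Op 3: write(P2, v0, 156). refcount(pp0)=3>1 -> COPY to pp2. 3 ppages; refcounts: pp0:2 pp1:3 pp2:1
Op 4: read(P0, v0) -> 26. No state change.
Op 5: read(P2, v0) -> 156. No state change.
Op 6: fork(P1) -> P3. 3 ppages; refcounts: pp0:3 pp1:4 pp2:1
Op 7: write(P1, v0, 173). refcount(pp0)=3>1 -> COPY to pp3. 4 ppages; refcounts: pp0:2 pp1:4 pp2:1 pp3:1
Op 8: write(P2, v0, 134). refcount(pp2)=1 -> write in place. 4 ppages; refcounts: pp0:2 pp1:4 pp2:1 pp3:1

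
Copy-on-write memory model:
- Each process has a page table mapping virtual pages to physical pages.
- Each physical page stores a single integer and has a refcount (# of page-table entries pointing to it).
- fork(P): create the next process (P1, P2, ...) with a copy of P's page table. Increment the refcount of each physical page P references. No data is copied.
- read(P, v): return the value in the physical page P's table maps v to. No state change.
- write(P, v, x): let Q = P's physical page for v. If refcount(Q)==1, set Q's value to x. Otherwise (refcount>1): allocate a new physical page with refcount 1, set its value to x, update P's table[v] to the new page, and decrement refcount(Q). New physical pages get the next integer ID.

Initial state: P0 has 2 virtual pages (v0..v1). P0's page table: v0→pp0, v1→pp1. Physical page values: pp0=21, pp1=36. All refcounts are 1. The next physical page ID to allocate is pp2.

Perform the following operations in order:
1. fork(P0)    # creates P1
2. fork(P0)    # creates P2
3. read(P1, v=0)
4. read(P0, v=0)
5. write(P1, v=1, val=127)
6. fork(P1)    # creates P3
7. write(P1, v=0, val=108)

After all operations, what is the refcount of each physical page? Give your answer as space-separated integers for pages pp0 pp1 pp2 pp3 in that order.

Op 1: fork(P0) -> P1. 2 ppages; refcounts: pp0:2 pp1:2
Op 2: fork(P0) -> P2. 2 ppages; refcounts: pp0:3 pp1:3
Op 3: read(P1, v0) -> 21. No state change.
Op 4: read(P0, v0) -> 21. No state change.
Op 5: write(P1, v1, 127). refcount(pp1)=3>1 -> COPY to pp2. 3 ppages; refcounts: pp0:3 pp1:2 pp2:1
Op 6: fork(P1) -> P3. 3 ppages; refcounts: pp0:4 pp1:2 pp2:2
Op 7: write(P1, v0, 108). refcount(pp0)=4>1 -> COPY to pp3. 4 ppages; refcounts: pp0:3 pp1:2 pp2:2 pp3:1

Answer: 3 2 2 1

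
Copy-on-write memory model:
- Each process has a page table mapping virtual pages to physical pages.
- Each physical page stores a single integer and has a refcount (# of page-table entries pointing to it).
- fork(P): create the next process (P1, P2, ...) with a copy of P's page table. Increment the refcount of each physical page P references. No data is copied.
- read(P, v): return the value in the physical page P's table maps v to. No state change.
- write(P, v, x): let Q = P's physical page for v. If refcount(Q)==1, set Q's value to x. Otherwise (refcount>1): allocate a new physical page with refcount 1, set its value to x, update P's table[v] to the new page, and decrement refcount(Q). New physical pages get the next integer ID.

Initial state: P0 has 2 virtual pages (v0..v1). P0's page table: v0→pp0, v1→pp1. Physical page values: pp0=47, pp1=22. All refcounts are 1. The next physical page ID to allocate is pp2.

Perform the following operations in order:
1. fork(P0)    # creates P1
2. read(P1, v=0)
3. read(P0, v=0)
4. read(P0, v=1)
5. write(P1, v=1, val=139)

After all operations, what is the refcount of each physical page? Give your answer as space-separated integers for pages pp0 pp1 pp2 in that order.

Op 1: fork(P0) -> P1. 2 ppages; refcounts: pp0:2 pp1:2
Op 2: read(P1, v0) -> 47. No state change.
Op 3: read(P0, v0) -> 47. No state change.
Op 4: read(P0, v1) -> 22. No state change.
Op 5: write(P1, v1, 139). refcount(pp1)=2>1 -> COPY to pp2. 3 ppages; refcounts: pp0:2 pp1:1 pp2:1

Answer: 2 1 1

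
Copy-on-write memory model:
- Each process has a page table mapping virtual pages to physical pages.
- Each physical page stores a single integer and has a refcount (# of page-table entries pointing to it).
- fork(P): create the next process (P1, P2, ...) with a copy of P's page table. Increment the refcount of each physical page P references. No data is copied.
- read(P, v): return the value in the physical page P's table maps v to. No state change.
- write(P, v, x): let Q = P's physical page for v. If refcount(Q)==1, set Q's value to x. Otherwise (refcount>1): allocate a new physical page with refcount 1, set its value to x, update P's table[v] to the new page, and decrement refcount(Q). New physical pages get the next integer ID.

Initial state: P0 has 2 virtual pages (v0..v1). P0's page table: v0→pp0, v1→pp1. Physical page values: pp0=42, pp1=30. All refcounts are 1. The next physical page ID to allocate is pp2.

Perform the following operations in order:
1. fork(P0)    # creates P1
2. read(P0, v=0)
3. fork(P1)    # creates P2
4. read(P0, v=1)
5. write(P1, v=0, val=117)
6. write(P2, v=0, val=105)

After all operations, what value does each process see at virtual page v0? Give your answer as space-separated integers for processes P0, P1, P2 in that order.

Op 1: fork(P0) -> P1. 2 ppages; refcounts: pp0:2 pp1:2
Op 2: read(P0, v0) -> 42. No state change.
Op 3: fork(P1) -> P2. 2 ppages; refcounts: pp0:3 pp1:3
Op 4: read(P0, v1) -> 30. No state change.
Op 5: write(P1, v0, 117). refcount(pp0)=3>1 -> COPY to pp2. 3 ppages; refcounts: pp0:2 pp1:3 pp2:1
Op 6: write(P2, v0, 105). refcount(pp0)=2>1 -> COPY to pp3. 4 ppages; refcounts: pp0:1 pp1:3 pp2:1 pp3:1
P0: v0 -> pp0 = 42
P1: v0 -> pp2 = 117
P2: v0 -> pp3 = 105

Answer: 42 117 105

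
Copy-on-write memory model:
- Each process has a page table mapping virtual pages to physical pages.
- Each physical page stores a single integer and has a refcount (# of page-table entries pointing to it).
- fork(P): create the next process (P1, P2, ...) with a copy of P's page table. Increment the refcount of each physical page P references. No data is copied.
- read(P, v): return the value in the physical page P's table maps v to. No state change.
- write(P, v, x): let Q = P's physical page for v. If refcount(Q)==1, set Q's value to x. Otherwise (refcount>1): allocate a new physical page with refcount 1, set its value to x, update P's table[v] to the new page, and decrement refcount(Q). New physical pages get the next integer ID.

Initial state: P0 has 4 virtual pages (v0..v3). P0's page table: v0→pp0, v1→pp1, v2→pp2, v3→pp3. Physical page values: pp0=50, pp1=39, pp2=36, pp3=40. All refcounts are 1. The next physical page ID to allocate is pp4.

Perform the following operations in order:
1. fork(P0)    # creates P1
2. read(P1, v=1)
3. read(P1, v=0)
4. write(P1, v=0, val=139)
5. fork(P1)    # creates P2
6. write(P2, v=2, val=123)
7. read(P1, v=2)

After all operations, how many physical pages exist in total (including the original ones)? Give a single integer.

Op 1: fork(P0) -> P1. 4 ppages; refcounts: pp0:2 pp1:2 pp2:2 pp3:2
Op 2: read(P1, v1) -> 39. No state change.
Op 3: read(P1, v0) -> 50. No state change.
Op 4: write(P1, v0, 139). refcount(pp0)=2>1 -> COPY to pp4. 5 ppages; refcounts: pp0:1 pp1:2 pp2:2 pp3:2 pp4:1
Op 5: fork(P1) -> P2. 5 ppages; refcounts: pp0:1 pp1:3 pp2:3 pp3:3 pp4:2
Op 6: write(P2, v2, 123). refcount(pp2)=3>1 -> COPY to pp5. 6 ppages; refcounts: pp0:1 pp1:3 pp2:2 pp3:3 pp4:2 pp5:1
Op 7: read(P1, v2) -> 36. No state change.

Answer: 6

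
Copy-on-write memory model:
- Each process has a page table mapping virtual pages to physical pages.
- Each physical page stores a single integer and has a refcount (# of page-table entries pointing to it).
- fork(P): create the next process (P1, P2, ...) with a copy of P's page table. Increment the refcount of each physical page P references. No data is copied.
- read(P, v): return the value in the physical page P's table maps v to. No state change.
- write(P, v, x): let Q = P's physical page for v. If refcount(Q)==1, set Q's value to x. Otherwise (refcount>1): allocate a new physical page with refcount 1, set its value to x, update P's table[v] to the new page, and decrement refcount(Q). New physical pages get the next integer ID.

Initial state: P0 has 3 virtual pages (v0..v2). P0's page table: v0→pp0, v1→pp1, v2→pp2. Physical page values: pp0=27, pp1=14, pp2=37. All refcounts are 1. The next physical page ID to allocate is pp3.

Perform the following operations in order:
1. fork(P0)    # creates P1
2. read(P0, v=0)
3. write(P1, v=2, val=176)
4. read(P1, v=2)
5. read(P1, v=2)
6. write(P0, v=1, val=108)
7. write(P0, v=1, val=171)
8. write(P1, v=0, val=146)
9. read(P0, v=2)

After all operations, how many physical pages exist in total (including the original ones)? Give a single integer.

Op 1: fork(P0) -> P1. 3 ppages; refcounts: pp0:2 pp1:2 pp2:2
Op 2: read(P0, v0) -> 27. No state change.
Op 3: write(P1, v2, 176). refcount(pp2)=2>1 -> COPY to pp3. 4 ppages; refcounts: pp0:2 pp1:2 pp2:1 pp3:1
Op 4: read(P1, v2) -> 176. No state change.
Op 5: read(P1, v2) -> 176. No state change.
Op 6: write(P0, v1, 108). refcount(pp1)=2>1 -> COPY to pp4. 5 ppages; refcounts: pp0:2 pp1:1 pp2:1 pp3:1 pp4:1
Op 7: write(P0, v1, 171). refcount(pp4)=1 -> write in place. 5 ppages; refcounts: pp0:2 pp1:1 pp2:1 pp3:1 pp4:1
Op 8: write(P1, v0, 146). refcount(pp0)=2>1 -> COPY to pp5. 6 ppages; refcounts: pp0:1 pp1:1 pp2:1 pp3:1 pp4:1 pp5:1
Op 9: read(P0, v2) -> 37. No state change.

Answer: 6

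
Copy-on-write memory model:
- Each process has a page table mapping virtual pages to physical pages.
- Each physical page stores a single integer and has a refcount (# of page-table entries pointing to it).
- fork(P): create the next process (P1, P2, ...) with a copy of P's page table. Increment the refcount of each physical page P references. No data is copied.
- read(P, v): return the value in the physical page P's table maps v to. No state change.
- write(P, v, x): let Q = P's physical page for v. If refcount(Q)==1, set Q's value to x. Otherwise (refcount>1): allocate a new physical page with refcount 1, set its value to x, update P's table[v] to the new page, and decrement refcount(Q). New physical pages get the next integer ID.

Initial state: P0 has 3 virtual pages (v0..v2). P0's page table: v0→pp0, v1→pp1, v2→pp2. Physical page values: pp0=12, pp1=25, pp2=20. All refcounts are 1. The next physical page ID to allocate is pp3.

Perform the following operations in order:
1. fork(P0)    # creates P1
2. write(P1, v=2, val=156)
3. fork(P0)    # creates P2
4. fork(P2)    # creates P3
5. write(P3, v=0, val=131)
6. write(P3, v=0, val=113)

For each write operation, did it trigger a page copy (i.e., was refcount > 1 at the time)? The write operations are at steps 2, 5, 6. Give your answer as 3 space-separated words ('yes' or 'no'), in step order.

Op 1: fork(P0) -> P1. 3 ppages; refcounts: pp0:2 pp1:2 pp2:2
Op 2: write(P1, v2, 156). refcount(pp2)=2>1 -> COPY to pp3. 4 ppages; refcounts: pp0:2 pp1:2 pp2:1 pp3:1
Op 3: fork(P0) -> P2. 4 ppages; refcounts: pp0:3 pp1:3 pp2:2 pp3:1
Op 4: fork(P2) -> P3. 4 ppages; refcounts: pp0:4 pp1:4 pp2:3 pp3:1
Op 5: write(P3, v0, 131). refcount(pp0)=4>1 -> COPY to pp4. 5 ppages; refcounts: pp0:3 pp1:4 pp2:3 pp3:1 pp4:1
Op 6: write(P3, v0, 113). refcount(pp4)=1 -> write in place. 5 ppages; refcounts: pp0:3 pp1:4 pp2:3 pp3:1 pp4:1

yes yes no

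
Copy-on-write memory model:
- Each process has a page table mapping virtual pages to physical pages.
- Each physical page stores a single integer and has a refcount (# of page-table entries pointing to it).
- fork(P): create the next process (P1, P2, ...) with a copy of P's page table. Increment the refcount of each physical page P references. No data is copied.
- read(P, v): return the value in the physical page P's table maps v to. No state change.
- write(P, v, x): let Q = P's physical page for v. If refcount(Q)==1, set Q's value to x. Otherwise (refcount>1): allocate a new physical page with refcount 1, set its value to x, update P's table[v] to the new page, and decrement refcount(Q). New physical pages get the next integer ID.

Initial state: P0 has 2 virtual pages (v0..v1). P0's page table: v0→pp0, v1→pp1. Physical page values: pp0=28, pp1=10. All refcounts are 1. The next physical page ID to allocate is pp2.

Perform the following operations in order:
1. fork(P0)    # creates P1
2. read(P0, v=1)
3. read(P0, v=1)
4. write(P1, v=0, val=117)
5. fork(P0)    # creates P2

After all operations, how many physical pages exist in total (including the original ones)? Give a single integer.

Answer: 3

Derivation:
Op 1: fork(P0) -> P1. 2 ppages; refcounts: pp0:2 pp1:2
Op 2: read(P0, v1) -> 10. No state change.
Op 3: read(P0, v1) -> 10. No state change.
Op 4: write(P1, v0, 117). refcount(pp0)=2>1 -> COPY to pp2. 3 ppages; refcounts: pp0:1 pp1:2 pp2:1
Op 5: fork(P0) -> P2. 3 ppages; refcounts: pp0:2 pp1:3 pp2:1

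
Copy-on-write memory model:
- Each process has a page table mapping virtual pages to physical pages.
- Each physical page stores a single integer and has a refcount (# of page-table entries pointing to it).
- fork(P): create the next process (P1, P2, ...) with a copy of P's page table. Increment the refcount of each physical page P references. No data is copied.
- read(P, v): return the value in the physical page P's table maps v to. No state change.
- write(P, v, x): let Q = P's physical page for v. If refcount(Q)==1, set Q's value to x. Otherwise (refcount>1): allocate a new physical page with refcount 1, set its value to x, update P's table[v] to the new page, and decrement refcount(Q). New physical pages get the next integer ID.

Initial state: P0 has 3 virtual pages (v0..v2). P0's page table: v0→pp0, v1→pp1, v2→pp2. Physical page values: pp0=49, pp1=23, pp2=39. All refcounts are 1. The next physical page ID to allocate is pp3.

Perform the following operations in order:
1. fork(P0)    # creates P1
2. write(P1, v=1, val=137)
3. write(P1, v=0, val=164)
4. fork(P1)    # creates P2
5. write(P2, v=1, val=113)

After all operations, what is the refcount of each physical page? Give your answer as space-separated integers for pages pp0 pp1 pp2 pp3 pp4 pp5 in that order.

Op 1: fork(P0) -> P1. 3 ppages; refcounts: pp0:2 pp1:2 pp2:2
Op 2: write(P1, v1, 137). refcount(pp1)=2>1 -> COPY to pp3. 4 ppages; refcounts: pp0:2 pp1:1 pp2:2 pp3:1
Op 3: write(P1, v0, 164). refcount(pp0)=2>1 -> COPY to pp4. 5 ppages; refcounts: pp0:1 pp1:1 pp2:2 pp3:1 pp4:1
Op 4: fork(P1) -> P2. 5 ppages; refcounts: pp0:1 pp1:1 pp2:3 pp3:2 pp4:2
Op 5: write(P2, v1, 113). refcount(pp3)=2>1 -> COPY to pp5. 6 ppages; refcounts: pp0:1 pp1:1 pp2:3 pp3:1 pp4:2 pp5:1

Answer: 1 1 3 1 2 1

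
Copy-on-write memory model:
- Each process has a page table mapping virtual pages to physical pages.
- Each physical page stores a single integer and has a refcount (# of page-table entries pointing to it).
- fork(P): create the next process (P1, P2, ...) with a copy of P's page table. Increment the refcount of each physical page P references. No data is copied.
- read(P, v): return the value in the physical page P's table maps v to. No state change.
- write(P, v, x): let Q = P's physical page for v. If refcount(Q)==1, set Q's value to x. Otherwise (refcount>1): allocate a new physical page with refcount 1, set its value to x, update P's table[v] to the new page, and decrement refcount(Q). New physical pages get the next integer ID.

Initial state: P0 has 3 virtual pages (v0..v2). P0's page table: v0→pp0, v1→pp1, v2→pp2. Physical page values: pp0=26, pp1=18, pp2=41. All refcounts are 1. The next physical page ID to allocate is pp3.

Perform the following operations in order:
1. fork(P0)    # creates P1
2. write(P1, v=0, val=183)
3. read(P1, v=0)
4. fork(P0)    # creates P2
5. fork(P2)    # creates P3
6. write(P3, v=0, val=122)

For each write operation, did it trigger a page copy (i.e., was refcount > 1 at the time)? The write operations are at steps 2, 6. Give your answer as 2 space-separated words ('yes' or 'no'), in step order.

Op 1: fork(P0) -> P1. 3 ppages; refcounts: pp0:2 pp1:2 pp2:2
Op 2: write(P1, v0, 183). refcount(pp0)=2>1 -> COPY to pp3. 4 ppages; refcounts: pp0:1 pp1:2 pp2:2 pp3:1
Op 3: read(P1, v0) -> 183. No state change.
Op 4: fork(P0) -> P2. 4 ppages; refcounts: pp0:2 pp1:3 pp2:3 pp3:1
Op 5: fork(P2) -> P3. 4 ppages; refcounts: pp0:3 pp1:4 pp2:4 pp3:1
Op 6: write(P3, v0, 122). refcount(pp0)=3>1 -> COPY to pp4. 5 ppages; refcounts: pp0:2 pp1:4 pp2:4 pp3:1 pp4:1

yes yes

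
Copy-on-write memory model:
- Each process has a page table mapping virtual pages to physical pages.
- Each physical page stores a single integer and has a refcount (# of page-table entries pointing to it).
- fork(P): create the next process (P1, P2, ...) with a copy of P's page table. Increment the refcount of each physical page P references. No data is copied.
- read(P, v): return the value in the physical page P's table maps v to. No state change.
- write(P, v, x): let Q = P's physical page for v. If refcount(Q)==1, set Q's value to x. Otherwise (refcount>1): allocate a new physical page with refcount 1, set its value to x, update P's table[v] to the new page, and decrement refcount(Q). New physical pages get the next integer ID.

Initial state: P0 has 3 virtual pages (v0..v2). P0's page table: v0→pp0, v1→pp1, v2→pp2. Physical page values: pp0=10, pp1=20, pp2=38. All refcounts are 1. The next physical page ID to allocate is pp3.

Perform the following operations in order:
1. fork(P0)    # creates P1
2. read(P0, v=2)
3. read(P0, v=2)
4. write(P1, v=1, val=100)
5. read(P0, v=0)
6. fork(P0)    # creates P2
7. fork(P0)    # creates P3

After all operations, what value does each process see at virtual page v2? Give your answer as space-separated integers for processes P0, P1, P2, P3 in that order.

Answer: 38 38 38 38

Derivation:
Op 1: fork(P0) -> P1. 3 ppages; refcounts: pp0:2 pp1:2 pp2:2
Op 2: read(P0, v2) -> 38. No state change.
Op 3: read(P0, v2) -> 38. No state change.
Op 4: write(P1, v1, 100). refcount(pp1)=2>1 -> COPY to pp3. 4 ppages; refcounts: pp0:2 pp1:1 pp2:2 pp3:1
Op 5: read(P0, v0) -> 10. No state change.
Op 6: fork(P0) -> P2. 4 ppages; refcounts: pp0:3 pp1:2 pp2:3 pp3:1
Op 7: fork(P0) -> P3. 4 ppages; refcounts: pp0:4 pp1:3 pp2:4 pp3:1
P0: v2 -> pp2 = 38
P1: v2 -> pp2 = 38
P2: v2 -> pp2 = 38
P3: v2 -> pp2 = 38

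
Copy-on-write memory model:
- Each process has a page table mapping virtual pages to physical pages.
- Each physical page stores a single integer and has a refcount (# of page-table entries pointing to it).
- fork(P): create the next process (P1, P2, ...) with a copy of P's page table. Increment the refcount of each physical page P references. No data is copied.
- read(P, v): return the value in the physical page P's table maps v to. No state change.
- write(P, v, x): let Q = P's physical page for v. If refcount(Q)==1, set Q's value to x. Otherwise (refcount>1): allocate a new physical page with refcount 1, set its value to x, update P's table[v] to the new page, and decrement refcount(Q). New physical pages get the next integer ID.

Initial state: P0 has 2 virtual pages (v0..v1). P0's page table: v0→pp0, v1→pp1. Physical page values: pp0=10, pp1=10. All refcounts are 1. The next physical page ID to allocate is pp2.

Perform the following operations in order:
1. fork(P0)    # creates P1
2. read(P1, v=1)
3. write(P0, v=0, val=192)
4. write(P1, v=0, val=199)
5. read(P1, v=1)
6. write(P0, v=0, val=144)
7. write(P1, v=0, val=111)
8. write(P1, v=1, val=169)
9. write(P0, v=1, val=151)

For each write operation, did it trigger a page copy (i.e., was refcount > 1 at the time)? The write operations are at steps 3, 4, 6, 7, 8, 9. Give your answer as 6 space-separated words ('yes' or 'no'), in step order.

Op 1: fork(P0) -> P1. 2 ppages; refcounts: pp0:2 pp1:2
Op 2: read(P1, v1) -> 10. No state change.
Op 3: write(P0, v0, 192). refcount(pp0)=2>1 -> COPY to pp2. 3 ppages; refcounts: pp0:1 pp1:2 pp2:1
Op 4: write(P1, v0, 199). refcount(pp0)=1 -> write in place. 3 ppages; refcounts: pp0:1 pp1:2 pp2:1
Op 5: read(P1, v1) -> 10. No state change.
Op 6: write(P0, v0, 144). refcount(pp2)=1 -> write in place. 3 ppages; refcounts: pp0:1 pp1:2 pp2:1
Op 7: write(P1, v0, 111). refcount(pp0)=1 -> write in place. 3 ppages; refcounts: pp0:1 pp1:2 pp2:1
Op 8: write(P1, v1, 169). refcount(pp1)=2>1 -> COPY to pp3. 4 ppages; refcounts: pp0:1 pp1:1 pp2:1 pp3:1
Op 9: write(P0, v1, 151). refcount(pp1)=1 -> write in place. 4 ppages; refcounts: pp0:1 pp1:1 pp2:1 pp3:1

yes no no no yes no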